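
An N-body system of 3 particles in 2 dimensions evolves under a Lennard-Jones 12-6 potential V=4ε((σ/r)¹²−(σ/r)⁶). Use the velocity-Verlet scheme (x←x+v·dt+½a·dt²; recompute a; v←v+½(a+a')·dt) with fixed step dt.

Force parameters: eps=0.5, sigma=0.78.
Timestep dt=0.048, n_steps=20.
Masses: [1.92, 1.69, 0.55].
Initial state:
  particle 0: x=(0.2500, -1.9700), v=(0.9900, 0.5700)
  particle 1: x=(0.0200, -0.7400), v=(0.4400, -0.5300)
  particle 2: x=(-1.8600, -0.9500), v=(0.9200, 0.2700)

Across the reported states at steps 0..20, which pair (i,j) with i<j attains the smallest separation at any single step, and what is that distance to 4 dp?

step 0: x0=(0.2500, -1.9700) x1=(0.0200, -0.7400) x2=(-1.8600, -0.9500)
step 1: x0=(0.2975, -1.9423) x1=(0.0412, -0.7658) x2=(-1.8158, -0.9370)
step 2: x0=(0.3448, -1.9140) x1=(0.0625, -0.7924) x2=(-1.7714, -0.9241)
step 3: x0=(0.3918, -1.8846) x1=(0.0840, -0.8201) x2=(-1.7268, -0.9111)
step 4: x0=(0.4385, -1.8542) x1=(0.1058, -0.8490) x2=(-1.6820, -0.8982)
step 5: x0=(0.4848, -1.8223) x1=(0.1281, -0.8796) x2=(-1.6370, -0.8852)
step 6: x0=(0.5304, -1.7888) x1=(0.1510, -0.9120) x2=(-1.5917, -0.8723)
step 7: x0=(0.5753, -1.7536) x1=(0.1747, -0.9464) x2=(-1.5462, -0.8594)
step 8: x0=(0.6197, -1.7174) x1=(0.1988, -0.9818) x2=(-1.5004, -0.8465)
step 9: x0=(0.6652, -1.6832) x1=(0.2216, -1.0150) x2=(-1.4544, -0.8336)
step 10: x0=(0.7165, -1.6577) x1=(0.2377, -1.0382) x2=(-1.4080, -0.8208)
step 11: x0=(0.7783, -1.6459) x1=(0.2418, -1.0460) x2=(-1.3612, -0.8080)
step 12: x0=(0.8466, -1.6413) x1=(0.2383, -1.0455) x2=(-1.3141, -0.7953)
step 13: x0=(0.9162, -1.6379) x1=(0.2332, -1.0435) x2=(-1.2664, -0.7827)
step 14: x0=(0.9849, -1.6338) x1=(0.2290, -1.0424) x2=(-1.2182, -0.7702)
step 15: x0=(1.0521, -1.6286) x1=(0.2261, -1.0425) x2=(-1.1693, -0.7579)
step 16: x0=(1.1179, -1.6224) x1=(0.2246, -1.0437) x2=(-1.1194, -0.7457)
step 17: x0=(1.1825, -1.6153) x1=(0.2241, -1.0457) x2=(-1.0684, -0.7338)
step 18: x0=(1.2461, -1.6077) x1=(0.2242, -1.0482) x2=(-1.0160, -0.7222)
step 19: x0=(1.3089, -1.5996) x1=(0.2248, -1.0511) x2=(-0.9619, -0.7111)
step 20: x0=(1.3711, -1.5912) x1=(0.2253, -1.0542) x2=(-0.9055, -0.7006)

pair (0,1), distance 0.7829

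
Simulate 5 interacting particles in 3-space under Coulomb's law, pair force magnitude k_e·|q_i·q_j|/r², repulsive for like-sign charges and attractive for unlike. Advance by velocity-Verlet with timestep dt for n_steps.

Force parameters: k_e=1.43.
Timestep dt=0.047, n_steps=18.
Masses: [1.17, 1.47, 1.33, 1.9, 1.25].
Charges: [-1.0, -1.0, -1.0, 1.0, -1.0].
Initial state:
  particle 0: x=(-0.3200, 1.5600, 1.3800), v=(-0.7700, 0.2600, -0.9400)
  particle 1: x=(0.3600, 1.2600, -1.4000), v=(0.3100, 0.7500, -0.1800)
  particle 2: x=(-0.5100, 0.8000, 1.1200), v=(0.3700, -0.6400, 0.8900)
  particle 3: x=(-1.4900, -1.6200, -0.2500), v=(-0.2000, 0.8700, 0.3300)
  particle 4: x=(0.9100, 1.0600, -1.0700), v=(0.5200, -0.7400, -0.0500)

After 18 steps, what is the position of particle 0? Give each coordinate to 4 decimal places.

(-1.0200, 2.1258, 0.6588)

step 0: x0=(-0.3200, 1.5600, 1.3800) x1=(0.3600, 1.2600, -1.4000) x2=(-0.5100, 0.8000, 1.1200) x3=(-1.4900, -1.6200, -0.2500) x4=(0.9100, 1.0600, -1.0700)
step 1: x0=(-0.3559, 1.5740, 1.3367) x1=(0.3727, 1.2959, -1.4099) x2=(-0.4932, 0.7682, 1.1615) x3=(-1.4993, -1.5789, -0.2345) x4=(0.9368, 1.0243, -1.0713)
step 2: x0=(-0.3914, 1.5917, 1.2948) x1=(0.3820, 1.3333, -1.4222) x2=(-0.4773, 0.7327, 1.2027) x3=(-1.5083, -1.5373, -0.2188) x4=(0.9679, 0.9866, -1.0707)
step 3: x0=(-0.4269, 1.6128, 1.2537) x1=(0.3887, 1.3723, -1.4367) x2=(-0.4622, 0.6938, 1.2441) x3=(-1.5171, -1.4953, -0.2031) x4=(1.0024, 0.9467, -1.0686)
step 4: x0=(-0.4627, 1.6371, 1.2133) x1=(0.3931, 1.4128, -1.4530) x2=(-0.4474, 0.6518, 1.2857) x3=(-1.5256, -1.4528, -0.1873) x4=(1.0398, 0.9048, -1.0655)
step 5: x0=(-0.4988, 1.6640, 1.1731) x1=(0.3957, 1.4546, -1.4708) x2=(-0.4330, 0.6071, 1.3279) x3=(-1.5338, -1.4099, -0.1715) x4=(1.0796, 0.8610, -1.0615)
step 6: x0=(-0.5354, 1.6932, 1.1331) x1=(0.3969, 1.4977, -1.4899) x2=(-0.4189, 0.5599, 1.3707) x3=(-1.5417, -1.3665, -0.1555) x4=(1.1213, 0.8154, -1.0569)
step 7: x0=(-0.5726, 1.7243, 1.0932) x1=(0.3970, 1.5418, -1.5102) x2=(-0.4049, 0.5108, 1.4141) x3=(-1.5493, -1.3227, -0.1394) x4=(1.1647, 0.7684, -1.0519)
step 8: x0=(-0.6104, 1.7569, 1.0533) x1=(0.3961, 1.5869, -1.5315) x2=(-0.3910, 0.4598, 1.4581) x3=(-1.5567, -1.2784, -0.1232) x4=(1.2094, 0.7199, -1.0467)
step 9: x0=(-0.6488, 1.7908, 1.0135) x1=(0.3945, 1.6328, -1.5536) x2=(-0.3773, 0.4074, 1.5028) x3=(-1.5637, -1.2336, -0.1069) x4=(1.2552, 0.6703, -1.0412)
step 10: x0=(-0.6878, 1.8257, 0.9737) x1=(0.3923, 1.6794, -1.5765) x2=(-0.3638, 0.3537, 1.5479) x3=(-1.5704, -1.1884, -0.0905) x4=(1.3021, 0.6195, -1.0356)
step 11: x0=(-0.7274, 1.8615, 0.9340) x1=(0.3895, 1.7266, -1.6001) x2=(-0.3504, 0.2988, 1.5936) x3=(-1.5767, -1.1428, -0.0739) x4=(1.3497, 0.5678, -1.0299)
step 12: x0=(-0.7676, 1.8979, 0.8943) x1=(0.3863, 1.7744, -1.6244) x2=(-0.3372, 0.2429, 1.6397) x3=(-1.5827, -1.0967, -0.0572) x4=(1.3981, 0.5152, -1.0243)
step 13: x0=(-0.8083, 1.9350, 0.8548) x1=(0.3828, 1.8226, -1.6492) x2=(-0.3242, 0.1861, 1.6861) x3=(-1.5884, -1.0501, -0.0404) x4=(1.4471, 0.4618, -1.0186)
step 14: x0=(-0.8496, 1.9725, 0.8153) x1=(0.3790, 1.8713, -1.6746) x2=(-0.3114, 0.1284, 1.7328) x3=(-1.5937, -1.0032, -0.0234) x4=(1.4967, 0.4076, -1.0129)
step 15: x0=(-0.8915, 2.0104, 0.7760) x1=(0.3749, 1.9203, -1.7005) x2=(-0.2989, 0.0701, 1.7798) x3=(-1.5987, -0.9558, -0.0062) x4=(1.5467, 0.3528, -1.0073)
step 16: x0=(-0.9338, 2.0487, 0.7368) x1=(0.3706, 1.9696, -1.7269) x2=(-0.2865, 0.0111, 1.8270) x3=(-1.6033, -0.9080, 0.0111) x4=(1.5972, 0.2974, -1.0017)
step 17: x0=(-0.9767, 2.0871, 0.6977) x1=(0.3662, 2.0192, -1.7537) x2=(-0.2744, -0.0485, 1.8744) x3=(-1.6076, -0.8598, 0.0286) x4=(1.6480, 0.2415, -0.9962)
step 18: x0=(-1.0200, 2.1258, 0.6588) x1=(0.3616, 2.0691, -1.7809) x2=(-0.2626, -0.1086, 1.9219) x3=(-1.6115, -0.8112, 0.0462) x4=(1.6992, 0.1850, -0.9907)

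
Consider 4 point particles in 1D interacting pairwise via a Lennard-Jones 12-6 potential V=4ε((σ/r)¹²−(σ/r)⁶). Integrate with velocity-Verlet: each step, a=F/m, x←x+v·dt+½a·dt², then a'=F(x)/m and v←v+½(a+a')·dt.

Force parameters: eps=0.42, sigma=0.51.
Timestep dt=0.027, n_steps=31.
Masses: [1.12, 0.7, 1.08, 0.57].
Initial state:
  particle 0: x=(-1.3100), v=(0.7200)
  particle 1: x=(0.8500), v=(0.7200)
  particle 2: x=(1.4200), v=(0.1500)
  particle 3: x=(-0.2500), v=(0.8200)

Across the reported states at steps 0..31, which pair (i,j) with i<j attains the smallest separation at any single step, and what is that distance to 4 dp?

step 0: x0=(-1.3100) x1=(0.8500) x2=(1.4200) x3=(-0.2500)
step 1: x0=(-1.2905) x1=(0.8693) x2=(1.4241) x3=(-0.2279)
step 2: x0=(-1.2710) x1=(0.8861) x2=(1.4298) x3=(-0.2058)
step 3: x0=(-1.2513) x1=(0.8980) x2=(1.4385) x3=(-0.1837)
step 4: x0=(-1.2316) x1=(0.9042) x2=(1.4509) x3=(-0.1616)
step 5: x0=(-1.2119) x1=(0.9063) x2=(1.4659) x3=(-0.1395)
step 6: x0=(-1.1920) x1=(0.9066) x2=(1.4819) x3=(-0.1174)
step 7: x0=(-1.1721) x1=(0.9071) x2=(1.4978) x3=(-0.0952)
step 8: x0=(-1.1522) x1=(0.9086) x2=(1.5128) x3=(-0.0729)
step 9: x0=(-1.1321) x1=(0.9117) x2=(1.5267) x3=(-0.0505)
step 10: x0=(-1.1120) x1=(0.9165) x2=(1.5393) x3=(-0.0279)
step 11: x0=(-1.0918) x1=(0.9230) x2=(1.5506) x3=(-0.0051)
step 12: x0=(-1.0716) x1=(0.9313) x2=(1.5606) x3=(0.0179)
step 13: x0=(-1.0513) x1=(0.9413) x2=(1.5693) x3=(0.0412)
step 14: x0=(-1.0309) x1=(0.9530) x2=(1.5766) x3=(0.0649)
step 15: x0=(-1.0105) x1=(0.9663) x2=(1.5826) x3=(0.0889)
step 16: x0=(-0.9900) x1=(0.9811) x2=(1.5873) x3=(0.1134)
step 17: x0=(-0.9695) x1=(0.9973) x2=(1.5909) x3=(0.1383)
step 18: x0=(-0.9489) x1=(1.0144) x2=(1.5935) x3=(0.1637)
step 19: x0=(-0.9282) x1=(1.0315) x2=(1.5958) x3=(0.1897)
step 20: x0=(-0.9075) x1=(1.0471) x2=(1.5987) x3=(0.2163)
step 21: x0=(-0.8868) x1=(1.0592) x2=(1.6034) x3=(0.2435)
step 22: x0=(-0.8660) x1=(1.0660) x2=(1.6112) x3=(0.2715)
step 23: x0=(-0.8451) x1=(1.0675) x2=(1.6218) x3=(0.3005)
step 24: x0=(-0.8242) x1=(1.0657) x2=(1.6339) x3=(0.3305)
step 25: x0=(-0.8033) x1=(1.0621) x2=(1.6464) x3=(0.3621)
step 26: x0=(-0.7823) x1=(1.0579) x2=(1.6582) x3=(0.3955)
step 27: x0=(-0.7613) x1=(1.0534) x2=(1.6689) x3=(0.4313)
step 28: x0=(-0.7402) x1=(1.0489) x2=(1.6783) x3=(0.4695)
step 29: x0=(-0.7191) x1=(1.0458) x2=(1.6864) x3=(0.5085)
step 30: x0=(-0.6980) x1=(1.0513) x2=(1.6931) x3=(0.5393)
step 31: x0=(-0.6769) x1=(1.0780) x2=(1.6985) x3=(0.5467)

pair (1,3), distance 0.5120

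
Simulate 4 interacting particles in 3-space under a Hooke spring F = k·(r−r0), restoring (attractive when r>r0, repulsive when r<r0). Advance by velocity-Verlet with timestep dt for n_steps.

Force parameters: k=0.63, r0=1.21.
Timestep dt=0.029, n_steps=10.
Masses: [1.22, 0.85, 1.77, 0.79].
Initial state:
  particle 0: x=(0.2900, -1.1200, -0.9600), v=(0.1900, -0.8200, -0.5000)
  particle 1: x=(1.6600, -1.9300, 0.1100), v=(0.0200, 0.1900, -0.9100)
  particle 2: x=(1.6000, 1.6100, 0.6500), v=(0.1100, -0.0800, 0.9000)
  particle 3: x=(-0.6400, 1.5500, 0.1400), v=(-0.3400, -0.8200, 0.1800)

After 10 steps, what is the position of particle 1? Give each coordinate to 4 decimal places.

step 0: x0=(0.2900, -1.1200, -0.9600) x1=(1.6600, -1.9300, 0.1100) x2=(1.6000, 1.6100, 0.6500) x3=(-0.6400, 1.5500, 0.1400)
step 1: x0=(0.2957, -1.1431, -0.9740) x1=(1.6599, -1.9229, 0.0836) x2=(1.6029, 1.6071, 0.6759) x3=(-0.6488, 1.5249, 0.1451)
step 2: x0=(0.3017, -1.1649, -0.9872) x1=(1.6585, -1.9126, 0.0572) x2=(1.6053, 1.6029, 0.7012) x3=(-0.6553, 1.4970, 0.1498)
step 3: x0=(0.3080, -1.1853, -0.9993) x1=(1.6557, -1.8993, 0.0310) x2=(1.6070, 1.5974, 0.7260) x3=(-0.6597, 1.4666, 0.1543)
step 4: x0=(0.3147, -1.2043, -1.0106) x1=(1.6516, -1.8828, 0.0048) x2=(1.6082, 1.5907, 0.7502) x3=(-0.6618, 1.4334, 0.1584)
step 5: x0=(0.3217, -1.2219, -1.0209) x1=(1.6461, -1.8634, -0.0212) x2=(1.6089, 1.5828, 0.7739) x3=(-0.6618, 1.3978, 0.1621)
step 6: x0=(0.3289, -1.2381, -1.0302) x1=(1.6394, -1.8409, -0.0470) x2=(1.6089, 1.5736, 0.7970) x3=(-0.6595, 1.3596, 0.1655)
step 7: x0=(0.3365, -1.2529, -1.0385) x1=(1.6315, -1.8156, -0.0725) x2=(1.6084, 1.5631, 0.8194) x3=(-0.6549, 1.3189, 0.1685)
step 8: x0=(0.3443, -1.2663, -1.0459) x1=(1.6223, -1.7875, -0.0978) x2=(1.6073, 1.5514, 0.8412) x3=(-0.6482, 1.2758, 0.1711)
step 9: x0=(0.3524, -1.2783, -1.0523) x1=(1.6119, -1.7566, -0.1227) x2=(1.6056, 1.5384, 0.8624) x3=(-0.6394, 1.2304, 0.1734)
step 10: x0=(0.3608, -1.2889, -1.0577) x1=(1.6004, -1.7230, -0.1473) x2=(1.6033, 1.5241, 0.8828) x3=(-0.6283, 1.1828, 0.1752)

(1.6004, -1.7230, -0.1473)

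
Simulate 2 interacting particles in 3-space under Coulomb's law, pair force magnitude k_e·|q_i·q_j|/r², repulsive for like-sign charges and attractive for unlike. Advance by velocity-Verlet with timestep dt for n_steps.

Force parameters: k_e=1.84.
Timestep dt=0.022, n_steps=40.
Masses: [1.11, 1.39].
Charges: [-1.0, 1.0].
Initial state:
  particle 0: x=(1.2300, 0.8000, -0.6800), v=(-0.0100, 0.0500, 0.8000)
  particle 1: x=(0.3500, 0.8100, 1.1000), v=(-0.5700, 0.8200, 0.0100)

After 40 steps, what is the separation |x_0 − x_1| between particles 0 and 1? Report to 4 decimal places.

step 0: x0=(1.2300, 0.8000, -0.6800) x1=(0.3500, 0.8100, 1.1000)
step 1: x0=(1.2297, 0.8011, -0.6623) x1=(0.3375, 0.8280, 1.1001)
step 2: x0=(1.2294, 0.8022, -0.6444) x1=(0.3251, 0.8461, 1.1001)
step 3: x0=(1.2289, 0.8033, -0.6264) x1=(0.3127, 0.8641, 1.1000)
step 4: x0=(1.2284, 0.8044, -0.6081) x1=(0.3004, 0.8821, 1.0997)
step 5: x0=(1.2277, 0.8055, -0.5897) x1=(0.2882, 0.9002, 1.0993)
step 6: x0=(1.2270, 0.8067, -0.5711) x1=(0.2761, 0.9182, 1.0987)
step 7: x0=(1.2261, 0.8078, -0.5523) x1=(0.2641, 0.9362, 1.0979)
step 8: x0=(1.2251, 0.8090, -0.5333) x1=(0.2522, 0.9542, 1.0970)
step 9: x0=(1.2240, 0.8102, -0.5141) x1=(0.2403, 0.9721, 1.0960)
step 10: x0=(1.2228, 0.8114, -0.4947) x1=(0.2286, 0.9901, 1.0948)
step 11: x0=(1.2215, 0.8126, -0.4752) x1=(0.2169, 1.0081, 1.0934)
step 12: x0=(1.2201, 0.8138, -0.4554) x1=(0.2053, 1.0260, 1.0919)
step 13: x0=(1.2185, 0.8151, -0.4355) x1=(0.1939, 1.0439, 1.0903)
step 14: x0=(1.2168, 0.8164, -0.4153) x1=(0.1825, 1.0618, 1.0885)
step 15: x0=(1.2150, 0.8177, -0.3950) x1=(0.1713, 1.0796, 1.0865)
step 16: x0=(1.2130, 0.8191, -0.3745) x1=(0.1601, 1.0975, 1.0844)
step 17: x0=(1.2109, 0.8205, -0.3537) x1=(0.1491, 1.1153, 1.0821)
step 18: x0=(1.2086, 0.8219, -0.3328) x1=(0.1382, 1.1330, 1.0797)
step 19: x0=(1.2062, 0.8234, -0.3117) x1=(0.1274, 1.1508, 1.0771)
step 20: x0=(1.2037, 0.8249, -0.2904) x1=(0.1167, 1.1685, 1.0744)
step 21: x0=(1.2010, 0.8265, -0.2689) x1=(0.1062, 1.1861, 1.0715)
step 22: x0=(1.1981, 0.8281, -0.2472) x1=(0.0957, 1.2037, 1.0684)
step 23: x0=(1.1951, 0.8298, -0.2253) x1=(0.0854, 1.2213, 1.0652)
step 24: x0=(1.1919, 0.8316, -0.2032) x1=(0.0753, 1.2388, 1.0619)
step 25: x0=(1.1885, 0.8334, -0.1810) x1=(0.0652, 1.2563, 1.0584)
step 26: x0=(1.1850, 0.8352, -0.1585) x1=(0.0554, 1.2737, 1.0547)
step 27: x0=(1.1812, 0.8372, -0.1358) x1=(0.0456, 1.2911, 1.0509)
step 28: x0=(1.1773, 0.8392, -0.1130) x1=(0.0360, 1.3084, 1.0469)
step 29: x0=(1.1732, 0.8413, -0.0899) x1=(0.0266, 1.3257, 1.0427)
step 30: x0=(1.1689, 0.8435, -0.0667) x1=(0.0173, 1.3428, 1.0385)
step 31: x0=(1.1645, 0.8457, -0.0432) x1=(0.0082, 1.3599, 1.0340)
step 32: x0=(1.1598, 0.8481, -0.0196) x1=(-0.0008, 1.3770, 1.0294)
step 33: x0=(1.1549, 0.8505, 0.0042) x1=(-0.0096, 1.3940, 1.0247)
step 34: x0=(1.1498, 0.8531, 0.0282) x1=(-0.0183, 1.4108, 1.0198)
step 35: x0=(1.1444, 0.8557, 0.0523) x1=(-0.0267, 1.4276, 1.0148)
step 36: x0=(1.1389, 0.8585, 0.0767) x1=(-0.0350, 1.4444, 1.0096)
step 37: x0=(1.1331, 0.8613, 0.1012) x1=(-0.0431, 1.4610, 1.0043)
step 38: x0=(1.1271, 0.8643, 0.1259) x1=(-0.0511, 1.4775, 0.9989)
step 39: x0=(1.1209, 0.8674, 0.1508) x1=(-0.0588, 1.4940, 0.9933)
step 40: x0=(1.1144, 0.8707, 0.1759) x1=(-0.0663, 1.5103, 0.9875)

1.5691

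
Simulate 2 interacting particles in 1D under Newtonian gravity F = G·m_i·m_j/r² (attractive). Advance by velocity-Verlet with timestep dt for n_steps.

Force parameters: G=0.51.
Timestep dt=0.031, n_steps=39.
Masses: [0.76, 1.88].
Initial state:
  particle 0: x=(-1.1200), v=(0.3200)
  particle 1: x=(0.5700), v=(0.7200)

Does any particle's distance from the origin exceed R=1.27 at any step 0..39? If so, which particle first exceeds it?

yes, particle 1

step 0: x0=(-1.1200) x1=(0.5700)
step 1: x0=(-1.1099) x1=(0.5923)
step 2: x0=(-1.0995) x1=(0.6144)
step 3: x0=(-1.0888) x1=(0.6364)
step 4: x0=(-1.0778) x1=(0.6583)
step 5: x0=(-1.0665) x1=(0.6800)
step 6: x0=(-1.0548) x1=(0.7016)
step 7: x0=(-1.0429) x1=(0.7231)
step 8: x0=(-1.0307) x1=(0.7445)
step 9: x0=(-1.0182) x1=(0.7658)
step 10: x0=(-1.0053) x1=(0.7870)
step 11: x0=(-0.9923) x1=(0.8080)
step 12: x0=(-0.9789) x1=(0.8289)
step 13: x0=(-0.9652) x1=(0.8497)
step 14: x0=(-0.9513) x1=(0.8704)
step 15: x0=(-0.9371) x1=(0.8910)
step 16: x0=(-0.9226) x1=(0.9115)
step 17: x0=(-0.9078) x1=(0.9318)
step 18: x0=(-0.8928) x1=(0.9521)
step 19: x0=(-0.8775) x1=(0.9722)
step 20: x0=(-0.8619) x1=(0.9923)
step 21: x0=(-0.8460) x1=(1.0122)
step 22: x0=(-0.8299) x1=(1.0320)
step 23: x0=(-0.8135) x1=(1.0517)
step 24: x0=(-0.7969) x1=(1.0713)
step 25: x0=(-0.7800) x1=(1.0908)
step 26: x0=(-0.7628) x1=(1.1102)
step 27: x0=(-0.7454) x1=(1.1295)
step 28: x0=(-0.7277) x1=(1.1486)
step 29: x0=(-0.7097) x1=(1.1677)
step 30: x0=(-0.6915) x1=(1.1867)
step 31: x0=(-0.6730) x1=(1.2055)
step 32: x0=(-0.6543) x1=(1.2243)
step 33: x0=(-0.6353) x1=(1.2429)
step 34: x0=(-0.6160) x1=(1.2615)
step 35: x0=(-0.5965) x1=(1.2799)
step 36: x0=(-0.5767) x1=(1.2983)
step 37: x0=(-0.5567) x1=(1.3165)
step 38: x0=(-0.5363) x1=(1.3346)
step 39: x0=(-0.5158) x1=(1.3526)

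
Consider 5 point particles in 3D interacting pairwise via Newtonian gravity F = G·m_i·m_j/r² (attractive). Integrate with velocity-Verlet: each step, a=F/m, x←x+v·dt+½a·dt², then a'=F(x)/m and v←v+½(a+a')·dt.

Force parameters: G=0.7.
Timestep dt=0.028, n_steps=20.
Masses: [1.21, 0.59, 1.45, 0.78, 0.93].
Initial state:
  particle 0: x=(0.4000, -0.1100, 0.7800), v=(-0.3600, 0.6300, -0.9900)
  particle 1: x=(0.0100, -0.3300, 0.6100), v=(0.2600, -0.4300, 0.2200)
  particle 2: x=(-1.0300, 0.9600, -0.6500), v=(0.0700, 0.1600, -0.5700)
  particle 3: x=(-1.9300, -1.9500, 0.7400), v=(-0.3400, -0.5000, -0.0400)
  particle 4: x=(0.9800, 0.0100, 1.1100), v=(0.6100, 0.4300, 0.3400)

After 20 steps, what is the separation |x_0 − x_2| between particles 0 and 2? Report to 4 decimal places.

step 0: x0=(0.4000, -0.1100, 0.7800) x1=(0.0100, -0.3300, 0.6100) x2=(-1.0300, 0.9600, -0.6500) x3=(-1.9300, -1.9500, 0.7400) x4=(0.9800, 0.0100, 1.1100)
step 1: x0=(0.3898, -0.0926, 0.7523) x1=(0.0186, -0.3413, 0.6167) x2=(-1.0280, 0.9644, -0.6659) x3=(-1.9394, -1.9639, 0.7389) x4=(0.9963, 0.0219, 1.1191)
step 2: x0=(0.3790, -0.0757, 0.7245) x1=(0.0297, -0.3508, 0.6244) x2=(-1.0258, 0.9686, -0.6816) x3=(-1.9487, -1.9777, 0.7377) x4=(1.0112, 0.0335, 1.1273)
step 3: x0=(0.3677, -0.0596, 0.6967) x1=(0.0435, -0.3581, 0.6328) x2=(-1.0234, 0.9727, -0.6971) x3=(-1.9579, -1.9913, 0.7365) x4=(1.0249, 0.0449, 1.1348)
step 4: x0=(0.3557, -0.0445, 0.6691) x1=(0.0599, -0.3630, 0.6417) x2=(-1.0210, 0.9767, -0.7124) x3=(-1.9669, -2.0047, 0.7353) x4=(1.0374, 0.0561, 1.1415)
step 5: x0=(0.3431, -0.0305, 0.6417) x1=(0.0788, -0.3652, 0.6509) x2=(-1.0183, 0.9804, -0.7275) x3=(-1.9758, -2.0180, 0.7341) x4=(1.0488, 0.0670, 1.1476)
step 6: x0=(0.3297, -0.0178, 0.6146) x1=(0.1002, -0.3643, 0.6601) x2=(-1.0155, 0.9840, -0.7425) x3=(-1.9845, -2.0311, 0.7328) x4=(1.0593, 0.0779, 1.1529)
step 7: x0=(0.3156, -0.0064, 0.5879) x1=(0.1239, -0.3600, 0.6690) x2=(-1.0126, 0.9875, -0.7573) x3=(-1.9931, -2.0441, 0.7315) x4=(1.0688, 0.0885, 1.1577)
step 8: x0=(0.3010, 0.0033, 0.5619) x1=(0.1496, -0.3522, 0.6771) x2=(-1.0095, 0.9908, -0.7719) x3=(-2.0015, -2.0569, 0.7302) x4=(1.0775, 0.0990, 1.1618)
step 9: x0=(0.2859, 0.0115, 0.5366) x1=(0.1770, -0.3405, 0.6842) x2=(-1.0062, 0.9940, -0.7863) x3=(-2.0099, -2.0696, 0.7288) x4=(1.0853, 0.1094, 1.1653)
step 10: x0=(0.2705, 0.0179, 0.5123) x1=(0.2058, -0.3249, 0.6897) x2=(-1.0028, 0.9970, -0.8006) x3=(-2.0181, -2.0822, 0.7274) x4=(1.0923, 0.1195, 1.1683)
step 11: x0=(0.2549, 0.0225, 0.4892) x1=(0.2356, -0.3053, 0.6934) x2=(-0.9993, 0.9999, -0.8146) x3=(-2.0261, -2.0945, 0.7260) x4=(1.0986, 0.1296, 1.1708)
step 12: x0=(0.2394, 0.0254, 0.4673) x1=(0.2657, -0.2817, 0.6948) x2=(-0.9955, 1.0026, -0.8285) x3=(-2.0341, -2.1068, 0.7246) x4=(1.1042, 0.1394, 1.1727)
step 13: x0=(0.2242, 0.0267, 0.4469) x1=(0.2959, -0.2542, 0.6937) x2=(-0.9917, 1.0051, -0.8421) x3=(-2.0419, -2.1189, 0.7231) x4=(1.1090, 0.1491, 1.1740)
step 14: x0=(0.2096, 0.0264, 0.4280) x1=(0.3254, -0.2231, 0.6897) x2=(-0.9876, 1.0075, -0.8556) x3=(-2.0496, -2.1309, 0.7217) x4=(1.1131, 0.1587, 1.1749)
step 15: x0=(0.1958, 0.0247, 0.4108) x1=(0.3538, -0.1887, 0.6827) x2=(-0.9834, 1.0098, -0.8689) x3=(-2.0571, -2.1427, 0.7201) x4=(1.1165, 0.1681, 1.1752)
step 16: x0=(0.1830, 0.0219, 0.3953) x1=(0.3806, -0.1515, 0.6726) x2=(-0.9791, 1.0119, -0.8820) x3=(-2.0646, -2.1544, 0.7186) x4=(1.1192, 0.1773, 1.1750)
step 17: x0=(0.1715, 0.0182, 0.3815) x1=(0.4054, -0.1121, 0.6594) x2=(-0.9746, 1.0138, -0.8949) x3=(-2.0719, -2.1659, 0.7170) x4=(1.1212, 0.1863, 1.1743)
step 18: x0=(0.1615, 0.0139, 0.3693) x1=(0.4278, -0.0708, 0.6433) x2=(-0.9699, 1.0156, -0.9076) x3=(-2.0792, -2.1774, 0.7154) x4=(1.1225, 0.1952, 1.1731)
step 19: x0=(0.1529, 0.0092, 0.3588) x1=(0.4476, -0.0285, 0.6243) x2=(-0.9651, 1.0172, -0.9201) x3=(-2.0863, -2.1887, 0.7138) x4=(1.1231, 0.2039, 1.1713)
step 20: x0=(0.1460, 0.0045, 0.3496) x1=(0.4647, 0.0145, 0.6029) x2=(-0.9601, 1.0187, -0.9323) x3=(-2.0933, -2.1998, 0.7121) x4=(1.1231, 0.2124, 1.1689)

1.9737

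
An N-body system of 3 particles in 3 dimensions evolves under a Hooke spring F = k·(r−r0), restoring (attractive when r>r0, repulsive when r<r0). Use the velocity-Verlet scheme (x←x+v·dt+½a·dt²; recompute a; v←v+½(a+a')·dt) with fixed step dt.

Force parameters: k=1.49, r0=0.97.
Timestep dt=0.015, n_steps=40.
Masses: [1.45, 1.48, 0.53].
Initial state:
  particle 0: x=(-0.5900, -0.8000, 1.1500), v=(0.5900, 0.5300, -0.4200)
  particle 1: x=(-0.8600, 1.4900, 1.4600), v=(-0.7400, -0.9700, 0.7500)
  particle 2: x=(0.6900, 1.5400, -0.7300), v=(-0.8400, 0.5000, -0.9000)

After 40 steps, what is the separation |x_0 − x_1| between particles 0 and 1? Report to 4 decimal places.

step 0: x0=(-0.5900, -0.8000, 1.1500) x1=(-0.8600, 1.4900, 1.4600) x2=(0.6900, 1.5400, -0.7300)
step 1: x0=(-0.5811, -0.7917, 1.1436) x1=(-0.8710, 1.4753, 1.4711) x2=(0.6768, 1.5470, -0.7426)
step 2: x0=(-0.5720, -0.7827, 1.1369) x1=(-0.8817, 1.4603, 1.4818) x2=(0.6624, 1.5529, -0.7535)
step 3: x0=(-0.5627, -0.7731, 1.1299) x1=(-0.8921, 1.4451, 1.4921) x2=(0.6469, 1.5577, -0.7627)
step 4: x0=(-0.5533, -0.7627, 1.1227) x1=(-0.9023, 1.4295, 1.5021) x2=(0.6301, 1.5614, -0.7701)
step 5: x0=(-0.5437, -0.7518, 1.1152) x1=(-0.9122, 1.4137, 1.5117) x2=(0.6123, 1.5641, -0.7757)
step 6: x0=(-0.5340, -0.7401, 1.1075) x1=(-0.9218, 1.3977, 1.5208) x2=(0.5933, 1.5657, -0.7796)
step 7: x0=(-0.5242, -0.7278, 1.0995) x1=(-0.9312, 1.3814, 1.5296) x2=(0.5731, 1.5662, -0.7817)
step 8: x0=(-0.5143, -0.7149, 1.0913) x1=(-0.9403, 1.3648, 1.5381) x2=(0.5519, 1.5656, -0.7820)
step 9: x0=(-0.5042, -0.7013, 1.0829) x1=(-0.9491, 1.3480, 1.5461) x2=(0.5296, 1.5640, -0.7805)
step 10: x0=(-0.4940, -0.6871, 1.0742) x1=(-0.9576, 1.3311, 1.5537) x2=(0.5062, 1.5612, -0.7773)
step 11: x0=(-0.4837, -0.6723, 1.0652) x1=(-0.9659, 1.3138, 1.5609) x2=(0.4818, 1.5574, -0.7723)
step 12: x0=(-0.4734, -0.6569, 1.0561) x1=(-0.9739, 1.2964, 1.5677) x2=(0.4564, 1.5526, -0.7656)
step 13: x0=(-0.4629, -0.6410, 1.0467) x1=(-0.9816, 1.2788, 1.5741) x2=(0.4301, 1.5466, -0.7571)
step 14: x0=(-0.4524, -0.6244, 1.0371) x1=(-0.9891, 1.2610, 1.5801) x2=(0.4027, 1.5397, -0.7469)
step 15: x0=(-0.4418, -0.6073, 1.0273) x1=(-0.9963, 1.2430, 1.5857) x2=(0.3744, 1.5317, -0.7350)
step 16: x0=(-0.4312, -0.5896, 1.0173) x1=(-1.0032, 1.2249, 1.5909) x2=(0.3453, 1.5227, -0.7215)
step 17: x0=(-0.4205, -0.5714, 1.0071) x1=(-1.0099, 1.2065, 1.5957) x2=(0.3152, 1.5127, -0.7062)
step 18: x0=(-0.4097, -0.5527, 0.9967) x1=(-1.0163, 1.1880, 1.6000) x2=(0.2843, 1.5017, -0.6894)
step 19: x0=(-0.3989, -0.5334, 0.9861) x1=(-1.0225, 1.1694, 1.6040) x2=(0.2526, 1.4897, -0.6709)
step 20: x0=(-0.3881, -0.5137, 0.9753) x1=(-1.0284, 1.1506, 1.6076) x2=(0.2202, 1.4768, -0.6508)
step 21: x0=(-0.3773, -0.4935, 0.9644) x1=(-1.0340, 1.1317, 1.6108) x2=(0.1870, 1.4630, -0.6292)
step 22: x0=(-0.3665, -0.4728, 0.9533) x1=(-1.0394, 1.1126, 1.6137) x2=(0.1531, 1.4483, -0.6061)
step 23: x0=(-0.3556, -0.4517, 0.9421) x1=(-1.0446, 1.0935, 1.6161) x2=(0.1185, 1.4327, -0.5815)
step 24: x0=(-0.3448, -0.4301, 0.9307) x1=(-1.0495, 1.0742, 1.6182) x2=(0.0833, 1.4162, -0.5555)
step 25: x0=(-0.3340, -0.4082, 0.9192) x1=(-1.0542, 1.0548, 1.6199) x2=(0.0475, 1.3989, -0.5280)
step 26: x0=(-0.3232, -0.3858, 0.9076) x1=(-1.0587, 1.0353, 1.6212) x2=(0.0111, 1.3808, -0.4992)
step 27: x0=(-0.3125, -0.3631, 0.8959) x1=(-1.0630, 1.0157, 1.6221) x2=(-0.0257, 1.3619, -0.4691)
step 28: x0=(-0.3018, -0.3399, 0.8840) x1=(-1.0670, 0.9960, 1.6228) x2=(-0.0631, 1.3423, -0.4378)
step 29: x0=(-0.2911, -0.3165, 0.8721) x1=(-1.0709, 0.9762, 1.6230) x2=(-0.1010, 1.3220, -0.4052)
step 30: x0=(-0.2805, -0.2927, 0.8600) x1=(-1.0745, 0.9563, 1.6230) x2=(-0.1392, 1.3010, -0.3715)
step 31: x0=(-0.2699, -0.2686, 0.8480) x1=(-1.0780, 0.9364, 1.6226) x2=(-0.1778, 1.2793, -0.3366)
step 32: x0=(-0.2595, -0.2442, 0.8358) x1=(-1.0812, 0.9164, 1.6219) x2=(-0.2168, 1.2571, -0.3007)
step 33: x0=(-0.2490, -0.2195, 0.8236) x1=(-1.0843, 0.8963, 1.6209) x2=(-0.2561, 1.2342, -0.2637)
step 34: x0=(-0.2387, -0.1946, 0.8113) x1=(-1.0872, 0.8762, 1.6195) x2=(-0.2956, 1.2108, -0.2258)
step 35: x0=(-0.2284, -0.1694, 0.7990) x1=(-1.0900, 0.8560, 1.6179) x2=(-0.3355, 1.1869, -0.1870)
step 36: x0=(-0.2183, -0.1440, 0.7867) x1=(-1.0925, 0.8358, 1.6160) x2=(-0.3755, 1.1626, -0.1474)
step 37: x0=(-0.2082, -0.1184, 0.7744) x1=(-1.0949, 0.8155, 1.6139) x2=(-0.4157, 1.1378, -0.1069)
step 38: x0=(-0.1982, -0.0927, 0.7620) x1=(-1.0972, 0.7952, 1.6115) x2=(-0.4561, 1.1126, -0.0657)
step 39: x0=(-0.1883, -0.0667, 0.7497) x1=(-1.0993, 0.7748, 1.6088) x2=(-0.4966, 1.0870, -0.0239)
step 40: x0=(-0.1785, -0.0406, 0.7374) x1=(-1.1013, 0.7544, 1.6059) x2=(-0.5372, 1.0612, 0.0186)

1.4960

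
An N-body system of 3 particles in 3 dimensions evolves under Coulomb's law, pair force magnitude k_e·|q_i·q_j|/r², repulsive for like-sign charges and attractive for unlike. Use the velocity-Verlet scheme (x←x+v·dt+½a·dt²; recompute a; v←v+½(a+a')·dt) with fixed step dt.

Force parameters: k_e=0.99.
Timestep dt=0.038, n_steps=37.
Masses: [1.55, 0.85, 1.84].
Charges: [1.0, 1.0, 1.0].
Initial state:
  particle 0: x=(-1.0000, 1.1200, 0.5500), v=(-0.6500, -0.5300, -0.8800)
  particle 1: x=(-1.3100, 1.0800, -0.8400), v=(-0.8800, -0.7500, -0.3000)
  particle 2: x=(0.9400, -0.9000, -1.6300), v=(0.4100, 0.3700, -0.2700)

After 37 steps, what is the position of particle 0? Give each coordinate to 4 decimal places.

(-1.8344, 0.4331, -0.3465)

step 0: x0=(-1.0000, 1.1200, 0.5500) x1=(-1.3100, 1.0800, -0.8400) x2=(0.9400, -0.9000, -1.6300)
step 1: x0=(-1.0247, 1.0999, 0.5168) x1=(-1.3436, 1.0515, -0.8518) x2=(0.9556, -0.8860, -1.6403)
step 2: x0=(-1.0493, 1.0798, 0.4841) x1=(-1.3775, 1.0232, -0.8643) x2=(0.9713, -0.8721, -1.6506)
step 3: x0=(-1.0738, 1.0598, 0.4519) x1=(-1.4118, 0.9949, -0.8777) x2=(0.9872, -0.8582, -1.6610)
step 4: x0=(-1.0983, 1.0399, 0.4202) x1=(-1.4464, 0.9666, -0.8919) x2=(1.0031, -0.8444, -1.6715)
step 5: x0=(-1.1226, 1.0200, 0.3891) x1=(-1.4813, 0.9384, -0.9069) x2=(1.0191, -0.8307, -1.6820)
step 6: x0=(-1.1469, 1.0002, 0.3585) x1=(-1.5167, 0.9103, -0.9228) x2=(1.0352, -0.8171, -1.6926)
step 7: x0=(-1.1711, 0.9805, 0.3284) x1=(-1.5524, 0.8821, -0.9395) x2=(1.0514, -0.8036, -1.7032)
step 8: x0=(-1.1952, 0.9609, 0.2989) x1=(-1.5886, 0.8540, -0.9571) x2=(1.0677, -0.7901, -1.7139)
step 9: x0=(-1.2192, 0.9413, 0.2699) x1=(-1.6251, 0.8259, -0.9756) x2=(1.0842, -0.7767, -1.7247)
step 10: x0=(-1.2431, 0.9218, 0.2415) x1=(-1.6622, 0.7978, -0.9950) x2=(1.1007, -0.7634, -1.7355)
step 11: x0=(-1.2668, 0.9025, 0.2136) x1=(-1.6996, 0.7696, -1.0153) x2=(1.1173, -0.7502, -1.7463)
step 12: x0=(-1.2904, 0.8832, 0.1863) x1=(-1.7375, 0.7415, -1.0364) x2=(1.1340, -0.7370, -1.7572)
step 13: x0=(-1.3139, 0.8639, 0.1595) x1=(-1.7759, 0.7133, -1.0584) x2=(1.1509, -0.7238, -1.7682)
step 14: x0=(-1.3372, 0.8448, 0.1332) x1=(-1.8148, 0.6850, -1.0813) x2=(1.1678, -0.7107, -1.7791)
step 15: x0=(-1.3605, 0.8258, 0.1075) x1=(-1.8541, 0.6567, -1.1051) x2=(1.1849, -0.6977, -1.7902)
step 16: x0=(-1.3835, 0.8069, 0.0823) x1=(-1.8939, 0.6284, -1.1297) x2=(1.2020, -0.6848, -1.8013)
step 17: x0=(-1.4064, 0.7881, 0.0576) x1=(-1.9343, 0.5999, -1.1552) x2=(1.2193, -0.6718, -1.8124)
step 18: x0=(-1.4292, 0.7694, 0.0334) x1=(-1.9751, 0.5714, -1.1815) x2=(1.2367, -0.6590, -1.8236)
step 19: x0=(-1.4518, 0.7508, 0.0098) x1=(-2.0164, 0.5428, -1.2086) x2=(1.2541, -0.6462, -1.8348)
step 20: x0=(-1.4743, 0.7323, -0.0134) x1=(-2.0583, 0.5141, -1.2365) x2=(1.2717, -0.6334, -1.8461)
step 21: x0=(-1.4966, 0.7139, -0.0361) x1=(-2.1006, 0.4853, -1.2652) x2=(1.2894, -0.6206, -1.8574)
step 22: x0=(-1.5188, 0.6956, -0.0584) x1=(-2.1434, 0.4564, -1.2946) x2=(1.3072, -0.6080, -1.8688)
step 23: x0=(-1.5408, 0.6774, -0.0802) x1=(-2.1868, 0.4273, -1.3248) x2=(1.3250, -0.5953, -1.8802)
step 24: x0=(-1.5626, 0.6593, -0.1016) x1=(-2.2306, 0.3982, -1.3556) x2=(1.3430, -0.5827, -1.8916)
step 25: x0=(-1.5843, 0.6413, -0.1225) x1=(-2.2749, 0.3690, -1.3872) x2=(1.3611, -0.5701, -1.9031)
step 26: x0=(-1.6059, 0.6235, -0.1431) x1=(-2.3197, 0.3396, -1.4194) x2=(1.3793, -0.5576, -1.9146)
step 27: x0=(-1.6273, 0.6057, -0.1633) x1=(-2.3650, 0.3101, -1.4522) x2=(1.3976, -0.5450, -1.9261)
step 28: x0=(-1.6486, 0.5880, -0.1830) x1=(-2.4107, 0.2805, -1.4857) x2=(1.4159, -0.5326, -1.9377)
step 29: x0=(-1.6697, 0.5704, -0.2025) x1=(-2.4569, 0.2508, -1.5197) x2=(1.4344, -0.5201, -1.9493)
step 30: x0=(-1.6907, 0.5530, -0.2216) x1=(-2.5035, 0.2210, -1.5543) x2=(1.4530, -0.5077, -1.9609)
step 31: x0=(-1.7116, 0.5356, -0.2403) x1=(-2.5506, 0.1910, -1.5895) x2=(1.4716, -0.4952, -1.9726)
step 32: x0=(-1.7324, 0.5183, -0.2587) x1=(-2.5981, 0.1610, -1.6251) x2=(1.4904, -0.4829, -1.9843)
step 33: x0=(-1.7530, 0.5011, -0.2769) x1=(-2.6460, 0.1308, -1.6613) x2=(1.5092, -0.4705, -1.9960)
step 34: x0=(-1.7735, 0.4840, -0.2947) x1=(-2.6943, 0.1005, -1.6979) x2=(1.5282, -0.4581, -2.0078)
step 35: x0=(-1.7939, 0.4669, -0.3122) x1=(-2.7430, 0.0701, -1.7350) x2=(1.5472, -0.4458, -2.0196)
step 36: x0=(-1.8142, 0.4500, -0.3295) x1=(-2.7921, 0.0395, -1.7725) x2=(1.5663, -0.4335, -2.0314)
step 37: x0=(-1.8344, 0.4331, -0.3465) x1=(-2.8416, 0.0089, -1.8105) x2=(1.5855, -0.4212, -2.0432)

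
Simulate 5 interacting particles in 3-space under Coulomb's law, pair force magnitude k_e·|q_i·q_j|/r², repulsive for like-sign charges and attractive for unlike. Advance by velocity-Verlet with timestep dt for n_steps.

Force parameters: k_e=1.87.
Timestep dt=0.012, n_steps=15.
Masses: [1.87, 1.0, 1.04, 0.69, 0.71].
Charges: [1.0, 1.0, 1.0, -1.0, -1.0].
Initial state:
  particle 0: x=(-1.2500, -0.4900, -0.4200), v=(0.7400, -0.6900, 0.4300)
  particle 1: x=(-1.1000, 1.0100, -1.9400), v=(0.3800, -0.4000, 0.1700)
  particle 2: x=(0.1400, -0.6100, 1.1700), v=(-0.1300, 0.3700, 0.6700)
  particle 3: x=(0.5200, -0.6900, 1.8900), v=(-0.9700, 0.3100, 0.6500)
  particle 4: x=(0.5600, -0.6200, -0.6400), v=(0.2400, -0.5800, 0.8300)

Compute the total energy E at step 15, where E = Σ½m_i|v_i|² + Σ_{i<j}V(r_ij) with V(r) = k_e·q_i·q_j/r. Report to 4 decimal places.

-0.5766

step 0: x0=(-1.2500, -0.4900, -0.4200) x1=(-1.1000, 1.0100, -1.9400) x2=(0.1400, -0.6100, 1.1700) x3=(0.5200, -0.6900, 1.8900) x4=(0.5600, -0.6200, -0.6400)
step 1: x0=(-1.2411, -0.4983, -0.4148) x1=(-1.0954, 1.0052, -1.9380) x2=(0.1386, -0.6056, 1.1782) x3=(0.5082, -0.6862, 1.8975) x4=(0.5628, -0.6269, -0.6300)
step 2: x0=(-1.2322, -0.5066, -0.4097) x1=(-1.0908, 1.0004, -1.9360) x2=(0.1374, -0.6012, 1.1867) x3=(0.4961, -0.6824, 1.9046) x4=(0.5654, -0.6338, -0.6200)
step 3: x0=(-1.2232, -0.5150, -0.4045) x1=(-1.0862, 0.9957, -1.9340) x2=(0.1364, -0.5969, 1.1956) x3=(0.4837, -0.6785, 1.9111) x4=(0.5679, -0.6407, -0.6100)
step 4: x0=(-1.2142, -0.5233, -0.3993) x1=(-1.0816, 0.9910, -1.9321) x2=(0.1357, -0.5926, 1.2048) x3=(0.4710, -0.6746, 1.9171) x4=(0.5702, -0.6475, -0.5999)
step 5: x0=(-1.2052, -0.5317, -0.3941) x1=(-1.0769, 0.9863, -1.9301) x2=(0.1352, -0.5884, 1.2144) x3=(0.4580, -0.6705, 1.9225) x4=(0.5723, -0.6543, -0.5898)
step 6: x0=(-1.1962, -0.5401, -0.3889) x1=(-1.0722, 0.9816, -1.9283) x2=(0.1349, -0.5843, 1.2244) x3=(0.4447, -0.6664, 1.9273) x4=(0.5742, -0.6610, -0.5796)
step 7: x0=(-1.1871, -0.5486, -0.3837) x1=(-1.0675, 0.9769, -1.9264) x2=(0.1349, -0.5802, 1.2347) x3=(0.4311, -0.6622, 1.9316) x4=(0.5760, -0.6676, -0.5694)
step 8: x0=(-1.1780, -0.5570, -0.3785) x1=(-1.0627, 0.9723, -1.9246) x2=(0.1351, -0.5762, 1.2455) x3=(0.4172, -0.6580, 1.9352) x4=(0.5776, -0.6743, -0.5592)
step 9: x0=(-1.1688, -0.5655, -0.3733) x1=(-1.0579, 0.9677, -1.9228) x2=(0.1356, -0.5722, 1.2566) x3=(0.4030, -0.6536, 1.9382) x4=(0.5790, -0.6809, -0.5490)
step 10: x0=(-1.1596, -0.5740, -0.3681) x1=(-1.0531, 0.9630, -1.9210) x2=(0.1363, -0.5683, 1.2682) x3=(0.3885, -0.6492, 1.9405) x4=(0.5802, -0.6874, -0.5387)
step 11: x0=(-1.1504, -0.5826, -0.3629) x1=(-1.0483, 0.9585, -1.9192) x2=(0.1372, -0.5645, 1.2802) x3=(0.3737, -0.6446, 1.9422) x4=(0.5813, -0.6939, -0.5284)
step 12: x0=(-1.1412, -0.5911, -0.3576) x1=(-1.0435, 0.9539, -1.9175) x2=(0.1384, -0.5607, 1.2928) x3=(0.3586, -0.6400, 1.9431) x4=(0.5822, -0.7003, -0.5180)
step 13: x0=(-1.1319, -0.5997, -0.3524) x1=(-1.0386, 0.9494, -1.9158) x2=(0.1397, -0.5570, 1.3058) x3=(0.3432, -0.6353, 1.9433) x4=(0.5829, -0.7067, -0.5077)
step 14: x0=(-1.1226, -0.6083, -0.3472) x1=(-1.0337, 0.9448, -1.9141) x2=(0.1414, -0.5534, 1.3193) x3=(0.3275, -0.6304, 1.9426) x4=(0.5834, -0.7131, -0.4973)
step 15: x0=(-1.1132, -0.6170, -0.3419) x1=(-1.0288, 0.9403, -1.9124) x2=(0.1432, -0.5499, 1.3334) x3=(0.3114, -0.6254, 1.9411) x4=(0.5838, -0.7194, -0.4869)
step 0 velocities: v0=(0.7400, -0.6900, 0.4300) v1=(0.3800, -0.4000, 0.1700) v2=(-0.1300, 0.3700, 0.6700) v3=(-0.9700, 0.3100, 0.6500) v4=(0.2400, -0.5800, 0.8300)
step 0: KE=2.4981, PE=-3.0753, E=-0.5772
step 15 velocities: v0=(0.7821, -0.7208, 0.4380) v1=(0.4100, -0.3746, 0.1372) v2=(0.1636, 0.2902, 1.2010) v3=(-1.3463, 0.4191, -0.1647) v4=(0.0226, -0.5237, 0.8692)
step 15: KE=3.2695, PE=-3.8461, E=-0.5766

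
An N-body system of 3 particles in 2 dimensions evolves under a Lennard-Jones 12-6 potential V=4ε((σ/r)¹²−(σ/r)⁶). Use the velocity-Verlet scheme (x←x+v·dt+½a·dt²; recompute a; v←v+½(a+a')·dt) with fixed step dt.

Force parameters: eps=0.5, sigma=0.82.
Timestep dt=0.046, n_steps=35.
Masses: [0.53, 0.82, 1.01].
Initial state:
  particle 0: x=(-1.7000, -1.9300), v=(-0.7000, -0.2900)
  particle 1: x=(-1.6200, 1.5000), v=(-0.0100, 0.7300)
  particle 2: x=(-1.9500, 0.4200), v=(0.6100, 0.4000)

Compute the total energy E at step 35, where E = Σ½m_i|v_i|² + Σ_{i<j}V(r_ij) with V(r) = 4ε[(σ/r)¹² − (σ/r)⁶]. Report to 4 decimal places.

0.3781

step 0: x0=(-1.7000, -1.9300) x1=(-1.6200, 1.5000) x2=(-1.9500, 0.4200)
step 1: x0=(-1.7322, -1.9433) x1=(-1.6209, 1.5322) x2=(-1.9216, 0.4395)
step 2: x0=(-1.7644, -1.9566) x1=(-1.6225, 1.5617) x2=(-1.8926, 0.4612)
step 3: x0=(-1.7966, -1.9699) x1=(-1.6248, 1.5886) x2=(-1.8631, 0.4850)
step 4: x0=(-1.8288, -1.9831) x1=(-1.6277, 1.6126) x2=(-1.8330, 0.5111)
step 5: x0=(-1.8610, -1.9963) x1=(-1.6311, 1.6337) x2=(-1.8026, 0.5395)
step 6: x0=(-1.8932, -2.0095) x1=(-1.6350, 1.6518) x2=(-1.7717, 0.5704)
step 7: x0=(-1.9254, -2.0226) x1=(-1.6393, 1.6666) x2=(-1.7405, 0.6040)
step 8: x0=(-1.9576, -2.0358) x1=(-1.6439, 1.6779) x2=(-1.7090, 0.6403)
step 9: x0=(-1.9898, -2.0489) x1=(-1.6488, 1.6856) x2=(-1.6774, 0.6797)
step 10: x0=(-2.0220, -2.0620) x1=(-1.6538, 1.6894) x2=(-1.6457, 0.7221)
step 11: x0=(-2.0542, -2.0751) x1=(-1.6588, 1.6903) x2=(-1.6140, 0.7670)
step 12: x0=(-2.0864, -2.0882) x1=(-1.6637, 1.6907) x2=(-1.5823, 0.8122)
step 13: x0=(-2.1186, -2.1012) x1=(-1.6692, 1.6976) x2=(-1.5501, 0.8521)
step 14: x0=(-2.1508, -2.1143) x1=(-1.6771, 1.7205) x2=(-1.5161, 0.8790)
step 15: x0=(-2.1830, -2.1274) x1=(-1.6877, 1.7581) x2=(-1.4798, 0.8940)
step 16: x0=(-2.2152, -2.1404) x1=(-1.6994, 1.8006) x2=(-1.4425, 0.9050)
step 17: x0=(-2.2474, -2.1535) x1=(-1.7109, 1.8420) x2=(-1.4055, 0.9169)
step 18: x0=(-2.2796, -2.1665) x1=(-1.7214, 1.8803) x2=(-1.3693, 0.9313)
step 19: x0=(-2.3118, -2.1796) x1=(-1.7305, 1.9151) x2=(-1.3342, 0.9486)
step 20: x0=(-2.3440, -2.1926) x1=(-1.7383, 1.9465) x2=(-1.3003, 0.9686)
step 21: x0=(-2.3762, -2.2056) x1=(-1.7446, 1.9747) x2=(-1.2675, 0.9912)
step 22: x0=(-2.4083, -2.2187) x1=(-1.7495, 2.0000) x2=(-1.2358, 1.0162)
step 23: x0=(-2.4405, -2.2317) x1=(-1.7530, 2.0225) x2=(-1.2053, 1.0433)
step 24: x0=(-2.4727, -2.2447) x1=(-1.7551, 2.0425) x2=(-1.1759, 1.0726)
step 25: x0=(-2.5049, -2.2578) x1=(-1.7557, 2.0601) x2=(-1.1477, 1.1038)
step 26: x0=(-2.5371, -2.2708) x1=(-1.7548, 2.0754) x2=(-1.1208, 1.1369)
step 27: x0=(-2.5693, -2.2838) x1=(-1.7523, 2.0883) x2=(-1.0951, 1.1720)
step 28: x0=(-2.6014, -2.2968) x1=(-1.7482, 2.0988) x2=(-1.0708, 1.2089)
step 29: x0=(-2.6336, -2.3098) x1=(-1.7423, 2.1070) x2=(-1.0479, 1.2477)
step 30: x0=(-2.6658, -2.3228) x1=(-1.7344, 2.1128) x2=(-1.0266, 1.2885)
step 31: x0=(-2.6980, -2.3359) x1=(-1.7244, 2.1161) x2=(-1.0071, 1.3313)
step 32: x0=(-2.7301, -2.3489) x1=(-1.7119, 2.1167) x2=(-0.9895, 1.3763)
step 33: x0=(-2.7623, -2.3619) x1=(-1.6969, 2.1147) x2=(-0.9741, 1.4234)
step 34: x0=(-2.7945, -2.3749) x1=(-1.6791, 2.1101) x2=(-0.9608, 1.4726)
step 35: x0=(-2.8267, -2.3879) x1=(-1.6593, 2.1037) x2=(-0.9492, 1.5234)
step 0 velocities: v0=(-0.7000, -0.2900) v1=(-0.0100, 0.7300) v2=(0.6100, 0.4000)
step 0: KE=0.6394, PE=-0.2540, E=0.3853
step 35 velocities: v0=(-0.6995, -0.2828) v1=(0.4277, -0.1376) v2=(0.2543, 1.1006)
step 35: KE=0.8780, PE=-0.4999, E=0.3781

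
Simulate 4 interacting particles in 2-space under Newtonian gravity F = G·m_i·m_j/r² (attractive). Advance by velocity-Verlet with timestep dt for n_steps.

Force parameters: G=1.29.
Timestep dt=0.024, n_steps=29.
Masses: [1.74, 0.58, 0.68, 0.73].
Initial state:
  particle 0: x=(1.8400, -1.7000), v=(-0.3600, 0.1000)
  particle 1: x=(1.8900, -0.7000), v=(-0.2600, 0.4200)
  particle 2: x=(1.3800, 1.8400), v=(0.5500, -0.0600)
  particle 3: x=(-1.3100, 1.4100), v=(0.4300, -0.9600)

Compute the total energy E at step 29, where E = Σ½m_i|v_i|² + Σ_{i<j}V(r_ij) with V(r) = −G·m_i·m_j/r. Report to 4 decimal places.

step 0: x0=(1.8400, -1.7000) x1=(1.8900, -0.7000) x2=(1.3800, 1.8400) x3=(-1.3100, 1.4100)
step 1: x0=(1.8314, -1.6974) x1=(1.8837, -0.6905) x2=(1.3932, 1.8385) x3=(-1.2996, 1.3869)
step 2: x0=(1.8227, -1.6942) x1=(1.8773, -0.6822) x2=(1.4063, 1.8368) x3=(-1.2891, 1.3638)
step 3: x0=(1.8141, -1.6906) x1=(1.8708, -0.6751) x2=(1.4194, 1.8349) x3=(-1.2784, 1.3406)
step 4: x0=(1.8054, -1.6865) x1=(1.8641, -0.6691) x2=(1.4324, 1.8328) x3=(-1.2676, 1.3174)
step 5: x0=(1.7968, -1.6820) x1=(1.8574, -0.6642) x2=(1.4454, 1.8306) x3=(-1.2566, 1.2941)
step 6: x0=(1.7881, -1.6770) x1=(1.8505, -0.6605) x2=(1.4583, 1.8281) x3=(-1.2456, 1.2708)
step 7: x0=(1.7795, -1.6714) x1=(1.8435, -0.6579) x2=(1.4712, 1.8255) x3=(-1.2343, 1.2474)
step 8: x0=(1.7708, -1.6655) x1=(1.8364, -0.6565) x2=(1.4841, 1.8227) x3=(-1.2229, 1.2240)
step 9: x0=(1.7622, -1.6590) x1=(1.8291, -0.6563) x2=(1.4969, 1.8197) x3=(-1.2114, 1.2005)
step 10: x0=(1.7535, -1.6520) x1=(1.8217, -0.6572) x2=(1.5096, 1.8166) x3=(-1.1997, 1.1770)
step 11: x0=(1.7449, -1.6446) x1=(1.8142, -0.6593) x2=(1.5223, 1.8132) x3=(-1.1879, 1.1533)
step 12: x0=(1.7362, -1.6366) x1=(1.8066, -0.6626) x2=(1.5349, 1.8096) x3=(-1.1759, 1.1297)
step 13: x0=(1.7276, -1.6281) x1=(1.7987, -0.6672) x2=(1.5475, 1.8059) x3=(-1.1638, 1.1060)
step 14: x0=(1.7190, -1.6191) x1=(1.7908, -0.6731) x2=(1.5600, 1.8019) x3=(-1.1515, 1.0822)
step 15: x0=(1.7104, -1.6096) x1=(1.7827, -0.6803) x2=(1.5725, 1.7978) x3=(-1.1391, 1.0583)
step 16: x0=(1.7018, -1.5995) x1=(1.7744, -0.6888) x2=(1.5849, 1.7934) x3=(-1.1265, 1.0344)
step 17: x0=(1.6932, -1.5888) x1=(1.7659, -0.6988) x2=(1.5973, 1.7889) x3=(-1.1137, 1.0105)
step 18: x0=(1.6846, -1.5775) x1=(1.7573, -0.7103) x2=(1.6096, 1.7841) x3=(-1.1008, 0.9865)
step 19: x0=(1.6760, -1.5655) x1=(1.7485, -0.7235) x2=(1.6218, 1.7792) x3=(-1.0877, 0.9624)
step 20: x0=(1.6675, -1.5529) x1=(1.7395, -0.7383) x2=(1.6340, 1.7740) x3=(-1.0745, 0.9382)
step 21: x0=(1.6590, -1.5396) x1=(1.7302, -0.7549) x2=(1.6461, 1.7686) x3=(-1.0611, 0.9140)
step 22: x0=(1.6505, -1.5255) x1=(1.7208, -0.7735) x2=(1.6582, 1.7631) x3=(-1.0476, 0.8897)
step 23: x0=(1.6421, -1.5106) x1=(1.7110, -0.7942) x2=(1.6702, 1.7573) x3=(-1.0338, 0.8654)
step 24: x0=(1.6337, -1.4947) x1=(1.7010, -0.8174) x2=(1.6821, 1.7513) x3=(-1.0199, 0.8410)
step 25: x0=(1.6253, -1.4779) x1=(1.6907, -0.8432) x2=(1.6940, 1.7451) x3=(-1.0059, 0.8165)
step 26: x0=(1.6171, -1.4600) x1=(1.6800, -0.8720) x2=(1.7058, 1.7387) x3=(-0.9916, 0.7919)
step 27: x0=(1.6089, -1.4407) x1=(1.6688, -0.9045) x2=(1.7175, 1.7321) x3=(-0.9772, 0.7673)
step 28: x0=(1.6009, -1.4199) x1=(1.6572, -0.9412) x2=(1.7292, 1.7253) x3=(-0.9626, 0.7426)
step 29: x0=(1.5931, -1.3971) x1=(1.6448, -0.9834) x2=(1.7408, 1.7182) x3=(-0.9478, 0.7178)
step 0 velocities: v0=(-0.3600, 0.1000) v1=(-0.2600, 0.4200) v2=(0.5500, -0.0600) v3=(0.4300, -0.9600)
step 0: KE=0.7002, PE=-2.6719, E=-1.9718
step 29 velocities: v0=(-0.3211, 1.0004) v1=(-0.5360, -1.9087) v2=(0.4818, -0.2978) v3=(0.6201, -1.0344)
step 29: KE=2.7404, PE=-4.6948, E=-1.9545

-1.9545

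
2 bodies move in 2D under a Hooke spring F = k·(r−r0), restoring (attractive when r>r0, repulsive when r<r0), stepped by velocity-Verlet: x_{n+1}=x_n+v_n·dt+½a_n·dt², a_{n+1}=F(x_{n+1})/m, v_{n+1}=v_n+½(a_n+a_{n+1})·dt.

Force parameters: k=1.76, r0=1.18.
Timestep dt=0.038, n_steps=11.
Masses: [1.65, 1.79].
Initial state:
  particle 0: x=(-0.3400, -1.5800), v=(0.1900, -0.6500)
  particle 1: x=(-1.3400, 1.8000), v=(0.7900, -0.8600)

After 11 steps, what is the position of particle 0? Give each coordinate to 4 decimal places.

step 0: x0=(-0.3400, -1.5800) x1=(-1.3400, 1.8000)
step 1: x0=(-0.3333, -1.6030) x1=(-1.3095, 1.7657)
step 2: x0=(-0.3276, -1.6225) x1=(-1.2781, 1.7283)
step 3: x0=(-0.3228, -1.6386) x1=(-1.2458, 1.6877)
step 4: x0=(-0.3190, -1.6513) x1=(-1.2126, 1.6440)
step 5: x0=(-0.3161, -1.6608) x1=(-1.1786, 1.5972)
step 6: x0=(-0.3141, -1.6669) x1=(-1.1438, 1.5474)
step 7: x0=(-0.3129, -1.6699) x1=(-1.1083, 1.4947)
step 8: x0=(-0.3124, -1.6697) x1=(-1.0720, 1.4391)
step 9: x0=(-0.3127, -1.6666) x1=(-1.0351, 1.3808)
step 10: x0=(-0.3137, -1.6605) x1=(-0.9975, 1.3197)
step 11: x0=(-0.3154, -1.6516) x1=(-0.9593, 1.2560)

(-0.3154, -1.6516)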